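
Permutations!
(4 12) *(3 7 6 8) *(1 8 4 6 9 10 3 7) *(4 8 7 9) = (1 7 4 12 6 8 9 10 3) = [0, 7, 2, 1, 12, 5, 8, 4, 9, 10, 3, 11, 6]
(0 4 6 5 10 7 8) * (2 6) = (0 4 2 6 5 10 7 8) = [4, 1, 6, 3, 2, 10, 5, 8, 0, 9, 7]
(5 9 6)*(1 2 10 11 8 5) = (1 2 10 11 8 5 9 6) = [0, 2, 10, 3, 4, 9, 1, 7, 5, 6, 11, 8]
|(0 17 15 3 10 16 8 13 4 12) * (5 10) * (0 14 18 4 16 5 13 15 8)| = 28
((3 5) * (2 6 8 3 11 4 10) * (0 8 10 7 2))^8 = (0 6 7 11 3)(2 4 5 8 10) = [6, 1, 4, 0, 5, 8, 7, 11, 10, 9, 2, 3]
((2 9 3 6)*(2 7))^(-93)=[0, 1, 3, 7, 4, 5, 2, 9, 8, 6]=(2 3 7 9 6)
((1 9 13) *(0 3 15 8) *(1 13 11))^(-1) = (0 8 15 3)(1 11 9) = [8, 11, 2, 0, 4, 5, 6, 7, 15, 1, 10, 9, 12, 13, 14, 3]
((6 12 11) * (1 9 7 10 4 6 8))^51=(1 12 10)(4 9 11)(6 7 8)=[0, 12, 2, 3, 9, 5, 7, 8, 6, 11, 1, 4, 10]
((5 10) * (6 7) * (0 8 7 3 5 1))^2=(0 7 3 10)(1 8 6 5)=[7, 8, 2, 10, 4, 1, 5, 3, 6, 9, 0]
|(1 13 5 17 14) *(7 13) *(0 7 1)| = |(0 7 13 5 17 14)| = 6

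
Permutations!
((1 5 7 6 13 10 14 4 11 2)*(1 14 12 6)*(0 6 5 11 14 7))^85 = (0 6 13 10 12 5)(1 11 2 7)(4 14) = [6, 11, 7, 3, 14, 0, 13, 1, 8, 9, 12, 2, 5, 10, 4]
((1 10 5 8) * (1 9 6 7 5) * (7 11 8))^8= (11)= [0, 1, 2, 3, 4, 5, 6, 7, 8, 9, 10, 11]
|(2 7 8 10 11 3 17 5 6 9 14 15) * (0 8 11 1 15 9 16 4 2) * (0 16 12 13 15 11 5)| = 126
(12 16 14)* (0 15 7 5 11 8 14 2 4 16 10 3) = (0 15 7 5 11 8 14 12 10 3)(2 4 16) = [15, 1, 4, 0, 16, 11, 6, 5, 14, 9, 3, 8, 10, 13, 12, 7, 2]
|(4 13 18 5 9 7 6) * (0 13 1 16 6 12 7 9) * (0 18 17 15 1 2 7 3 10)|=26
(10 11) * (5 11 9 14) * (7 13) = (5 11 10 9 14)(7 13) = [0, 1, 2, 3, 4, 11, 6, 13, 8, 14, 9, 10, 12, 7, 5]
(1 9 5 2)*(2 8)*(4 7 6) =[0, 9, 1, 3, 7, 8, 4, 6, 2, 5] =(1 9 5 8 2)(4 7 6)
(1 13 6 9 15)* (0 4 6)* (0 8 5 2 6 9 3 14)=(0 4 9 15 1 13 8 5 2 6 3 14)=[4, 13, 6, 14, 9, 2, 3, 7, 5, 15, 10, 11, 12, 8, 0, 1]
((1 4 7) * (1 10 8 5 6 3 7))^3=(1 4)(3 8)(5 7)(6 10)=[0, 4, 2, 8, 1, 7, 10, 5, 3, 9, 6]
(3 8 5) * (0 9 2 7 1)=(0 9 2 7 1)(3 8 5)=[9, 0, 7, 8, 4, 3, 6, 1, 5, 2]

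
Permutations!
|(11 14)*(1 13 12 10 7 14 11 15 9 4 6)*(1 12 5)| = 24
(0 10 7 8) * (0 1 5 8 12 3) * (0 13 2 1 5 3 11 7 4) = (0 10 4)(1 3 13 2)(5 8)(7 12 11) = [10, 3, 1, 13, 0, 8, 6, 12, 5, 9, 4, 7, 11, 2]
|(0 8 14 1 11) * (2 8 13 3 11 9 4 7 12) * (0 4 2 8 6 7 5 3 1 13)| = |(1 9 2 6 7 12 8 14 13)(3 11 4 5)| = 36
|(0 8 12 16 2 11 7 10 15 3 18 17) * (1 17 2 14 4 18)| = 15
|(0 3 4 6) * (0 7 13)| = 6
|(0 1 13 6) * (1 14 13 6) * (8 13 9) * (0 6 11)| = 7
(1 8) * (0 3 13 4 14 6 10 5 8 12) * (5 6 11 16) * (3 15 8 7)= [15, 12, 2, 13, 14, 7, 10, 3, 1, 9, 6, 16, 0, 4, 11, 8, 5]= (0 15 8 1 12)(3 13 4 14 11 16 5 7)(6 10)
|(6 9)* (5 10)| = 2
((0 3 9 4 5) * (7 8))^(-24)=(0 3 9 4 5)=[3, 1, 2, 9, 5, 0, 6, 7, 8, 4]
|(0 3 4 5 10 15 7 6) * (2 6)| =9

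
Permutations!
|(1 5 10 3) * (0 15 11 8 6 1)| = |(0 15 11 8 6 1 5 10 3)| = 9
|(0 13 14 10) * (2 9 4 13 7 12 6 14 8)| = 30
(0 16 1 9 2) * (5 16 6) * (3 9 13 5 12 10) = (0 6 12 10 3 9 2)(1 13 5 16) = [6, 13, 0, 9, 4, 16, 12, 7, 8, 2, 3, 11, 10, 5, 14, 15, 1]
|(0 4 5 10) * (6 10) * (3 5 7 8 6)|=6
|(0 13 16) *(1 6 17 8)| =12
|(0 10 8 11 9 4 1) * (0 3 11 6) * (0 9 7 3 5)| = 24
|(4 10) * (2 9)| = 2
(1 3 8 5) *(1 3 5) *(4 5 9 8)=[0, 9, 2, 4, 5, 3, 6, 7, 1, 8]=(1 9 8)(3 4 5)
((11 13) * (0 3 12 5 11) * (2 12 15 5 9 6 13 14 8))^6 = [8, 1, 3, 2, 4, 9, 11, 7, 0, 5, 10, 6, 15, 14, 13, 12] = (0 8)(2 3)(5 9)(6 11)(12 15)(13 14)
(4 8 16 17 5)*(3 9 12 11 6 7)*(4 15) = (3 9 12 11 6 7)(4 8 16 17 5 15) = [0, 1, 2, 9, 8, 15, 7, 3, 16, 12, 10, 6, 11, 13, 14, 4, 17, 5]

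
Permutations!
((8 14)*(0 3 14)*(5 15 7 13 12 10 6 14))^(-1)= (0 8 14 6 10 12 13 7 15 5 3)= [8, 1, 2, 0, 4, 3, 10, 15, 14, 9, 12, 11, 13, 7, 6, 5]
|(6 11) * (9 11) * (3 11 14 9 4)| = |(3 11 6 4)(9 14)| = 4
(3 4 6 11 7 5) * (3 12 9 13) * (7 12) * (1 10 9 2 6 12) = [0, 10, 6, 4, 12, 7, 11, 5, 8, 13, 9, 1, 2, 3] = (1 10 9 13 3 4 12 2 6 11)(5 7)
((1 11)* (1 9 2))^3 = (1 2 9 11) = [0, 2, 9, 3, 4, 5, 6, 7, 8, 11, 10, 1]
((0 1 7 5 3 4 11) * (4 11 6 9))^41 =[11, 0, 2, 5, 9, 7, 4, 1, 8, 6, 10, 3] =(0 11 3 5 7 1)(4 9 6)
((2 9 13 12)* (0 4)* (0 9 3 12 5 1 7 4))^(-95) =[0, 7, 3, 12, 9, 1, 6, 4, 8, 13, 10, 11, 2, 5] =(1 7 4 9 13 5)(2 3 12)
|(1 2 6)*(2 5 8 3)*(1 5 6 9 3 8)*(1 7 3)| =7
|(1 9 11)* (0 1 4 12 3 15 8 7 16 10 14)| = |(0 1 9 11 4 12 3 15 8 7 16 10 14)| = 13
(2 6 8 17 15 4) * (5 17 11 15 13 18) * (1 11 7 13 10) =(1 11 15 4 2 6 8 7 13 18 5 17 10) =[0, 11, 6, 3, 2, 17, 8, 13, 7, 9, 1, 15, 12, 18, 14, 4, 16, 10, 5]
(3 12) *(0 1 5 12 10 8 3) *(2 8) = (0 1 5 12)(2 8 3 10) = [1, 5, 8, 10, 4, 12, 6, 7, 3, 9, 2, 11, 0]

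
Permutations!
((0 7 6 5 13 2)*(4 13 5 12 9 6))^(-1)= [2, 1, 13, 3, 7, 5, 9, 0, 8, 12, 10, 11, 6, 4]= (0 2 13 4 7)(6 9 12)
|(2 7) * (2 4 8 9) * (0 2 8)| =4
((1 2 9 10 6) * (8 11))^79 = (1 6 10 9 2)(8 11) = [0, 6, 1, 3, 4, 5, 10, 7, 11, 2, 9, 8]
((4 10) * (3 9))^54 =(10) =[0, 1, 2, 3, 4, 5, 6, 7, 8, 9, 10]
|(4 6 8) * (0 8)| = |(0 8 4 6)| = 4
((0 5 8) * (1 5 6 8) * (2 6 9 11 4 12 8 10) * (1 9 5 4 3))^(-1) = (0 8 12 4 1 3 11 9 5)(2 10 6) = [8, 3, 10, 11, 1, 0, 2, 7, 12, 5, 6, 9, 4]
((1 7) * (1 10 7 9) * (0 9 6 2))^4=(10)(0 2 6 1 9)=[2, 9, 6, 3, 4, 5, 1, 7, 8, 0, 10]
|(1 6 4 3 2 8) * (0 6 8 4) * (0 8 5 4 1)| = 15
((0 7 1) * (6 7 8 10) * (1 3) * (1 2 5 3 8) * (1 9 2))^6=[0, 1, 2, 3, 4, 5, 8, 10, 6, 9, 7]=(6 8)(7 10)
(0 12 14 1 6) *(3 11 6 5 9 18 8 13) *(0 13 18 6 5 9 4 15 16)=[12, 9, 2, 11, 15, 4, 13, 7, 18, 6, 10, 5, 14, 3, 1, 16, 0, 17, 8]=(0 12 14 1 9 6 13 3 11 5 4 15 16)(8 18)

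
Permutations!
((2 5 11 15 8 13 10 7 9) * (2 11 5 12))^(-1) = (2 12)(7 10 13 8 15 11 9) = [0, 1, 12, 3, 4, 5, 6, 10, 15, 7, 13, 9, 2, 8, 14, 11]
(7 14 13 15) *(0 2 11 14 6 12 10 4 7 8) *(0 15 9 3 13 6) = [2, 1, 11, 13, 7, 5, 12, 0, 15, 3, 4, 14, 10, 9, 6, 8] = (0 2 11 14 6 12 10 4 7)(3 13 9)(8 15)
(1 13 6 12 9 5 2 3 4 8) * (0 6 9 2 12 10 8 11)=(0 6 10 8 1 13 9 5 12 2 3 4 11)=[6, 13, 3, 4, 11, 12, 10, 7, 1, 5, 8, 0, 2, 9]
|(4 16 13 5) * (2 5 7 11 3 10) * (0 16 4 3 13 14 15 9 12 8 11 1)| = 44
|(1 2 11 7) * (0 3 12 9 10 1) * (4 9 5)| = |(0 3 12 5 4 9 10 1 2 11 7)| = 11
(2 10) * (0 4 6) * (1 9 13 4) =(0 1 9 13 4 6)(2 10) =[1, 9, 10, 3, 6, 5, 0, 7, 8, 13, 2, 11, 12, 4]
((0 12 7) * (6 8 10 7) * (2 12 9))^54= [10, 1, 0, 3, 4, 5, 2, 8, 12, 7, 6, 11, 9]= (0 10 6 2)(7 8 12 9)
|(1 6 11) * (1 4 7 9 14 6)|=|(4 7 9 14 6 11)|=6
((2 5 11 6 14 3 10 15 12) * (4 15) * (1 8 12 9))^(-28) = [0, 15, 8, 6, 3, 12, 5, 7, 9, 4, 14, 2, 1, 13, 11, 10] = (1 15 10 14 11 2 8 9 4 3 6 5 12)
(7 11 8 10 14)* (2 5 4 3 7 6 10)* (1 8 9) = (1 8 2 5 4 3 7 11 9)(6 10 14) = [0, 8, 5, 7, 3, 4, 10, 11, 2, 1, 14, 9, 12, 13, 6]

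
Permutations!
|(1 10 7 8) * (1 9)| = |(1 10 7 8 9)| = 5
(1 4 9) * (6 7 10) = (1 4 9)(6 7 10) = [0, 4, 2, 3, 9, 5, 7, 10, 8, 1, 6]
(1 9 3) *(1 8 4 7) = (1 9 3 8 4 7) = [0, 9, 2, 8, 7, 5, 6, 1, 4, 3]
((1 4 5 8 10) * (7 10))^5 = (1 10 7 8 5 4) = [0, 10, 2, 3, 1, 4, 6, 8, 5, 9, 7]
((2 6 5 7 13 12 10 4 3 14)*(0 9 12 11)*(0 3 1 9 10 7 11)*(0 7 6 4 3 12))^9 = [10, 9, 4, 14, 1, 11, 5, 13, 8, 0, 3, 12, 6, 7, 2] = (0 10 3 14 2 4 1 9)(5 11 12 6)(7 13)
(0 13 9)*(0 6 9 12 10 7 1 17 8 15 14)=(0 13 12 10 7 1 17 8 15 14)(6 9)=[13, 17, 2, 3, 4, 5, 9, 1, 15, 6, 7, 11, 10, 12, 0, 14, 16, 8]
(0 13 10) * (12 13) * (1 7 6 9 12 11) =(0 11 1 7 6 9 12 13 10) =[11, 7, 2, 3, 4, 5, 9, 6, 8, 12, 0, 1, 13, 10]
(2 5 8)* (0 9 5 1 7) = [9, 7, 1, 3, 4, 8, 6, 0, 2, 5] = (0 9 5 8 2 1 7)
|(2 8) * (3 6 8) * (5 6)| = 5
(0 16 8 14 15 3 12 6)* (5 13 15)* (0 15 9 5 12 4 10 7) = (0 16 8 14 12 6 15 3 4 10 7)(5 13 9) = [16, 1, 2, 4, 10, 13, 15, 0, 14, 5, 7, 11, 6, 9, 12, 3, 8]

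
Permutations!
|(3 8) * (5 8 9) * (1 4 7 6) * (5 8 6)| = |(1 4 7 5 6)(3 9 8)| = 15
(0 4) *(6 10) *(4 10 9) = (0 10 6 9 4) = [10, 1, 2, 3, 0, 5, 9, 7, 8, 4, 6]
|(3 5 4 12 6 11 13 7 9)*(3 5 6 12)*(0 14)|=8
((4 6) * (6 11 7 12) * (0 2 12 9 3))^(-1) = (0 3 9 7 11 4 6 12 2) = [3, 1, 0, 9, 6, 5, 12, 11, 8, 7, 10, 4, 2]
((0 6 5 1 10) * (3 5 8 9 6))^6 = (0 3 5 1 10) = [3, 10, 2, 5, 4, 1, 6, 7, 8, 9, 0]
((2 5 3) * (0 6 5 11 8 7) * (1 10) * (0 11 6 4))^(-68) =(7 11 8) =[0, 1, 2, 3, 4, 5, 6, 11, 7, 9, 10, 8]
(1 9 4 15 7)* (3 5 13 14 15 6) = (1 9 4 6 3 5 13 14 15 7) = [0, 9, 2, 5, 6, 13, 3, 1, 8, 4, 10, 11, 12, 14, 15, 7]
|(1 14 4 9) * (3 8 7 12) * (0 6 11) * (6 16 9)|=|(0 16 9 1 14 4 6 11)(3 8 7 12)|=8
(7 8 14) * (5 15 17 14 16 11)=[0, 1, 2, 3, 4, 15, 6, 8, 16, 9, 10, 5, 12, 13, 7, 17, 11, 14]=(5 15 17 14 7 8 16 11)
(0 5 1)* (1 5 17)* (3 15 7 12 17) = (0 3 15 7 12 17 1) = [3, 0, 2, 15, 4, 5, 6, 12, 8, 9, 10, 11, 17, 13, 14, 7, 16, 1]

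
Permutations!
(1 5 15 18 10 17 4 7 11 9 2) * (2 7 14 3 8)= (1 5 15 18 10 17 4 14 3 8 2)(7 11 9)= [0, 5, 1, 8, 14, 15, 6, 11, 2, 7, 17, 9, 12, 13, 3, 18, 16, 4, 10]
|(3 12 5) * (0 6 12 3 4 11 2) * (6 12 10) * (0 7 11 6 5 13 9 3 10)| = 9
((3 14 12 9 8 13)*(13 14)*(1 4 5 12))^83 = (1 14 8 9 12 5 4)(3 13) = [0, 14, 2, 13, 1, 4, 6, 7, 9, 12, 10, 11, 5, 3, 8]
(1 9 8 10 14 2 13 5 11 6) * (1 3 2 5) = [0, 9, 13, 2, 4, 11, 3, 7, 10, 8, 14, 6, 12, 1, 5] = (1 9 8 10 14 5 11 6 3 2 13)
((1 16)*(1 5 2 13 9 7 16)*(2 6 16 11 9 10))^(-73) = [0, 1, 10, 3, 4, 16, 5, 9, 8, 11, 13, 7, 12, 2, 14, 15, 6] = (2 10 13)(5 16 6)(7 9 11)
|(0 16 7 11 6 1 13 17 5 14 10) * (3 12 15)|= 33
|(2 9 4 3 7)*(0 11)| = 10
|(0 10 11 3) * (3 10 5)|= |(0 5 3)(10 11)|= 6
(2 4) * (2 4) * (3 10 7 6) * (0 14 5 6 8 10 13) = (0 14 5 6 3 13)(7 8 10) = [14, 1, 2, 13, 4, 6, 3, 8, 10, 9, 7, 11, 12, 0, 5]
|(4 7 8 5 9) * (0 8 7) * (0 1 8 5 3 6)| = 8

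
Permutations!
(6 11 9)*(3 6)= (3 6 11 9)= [0, 1, 2, 6, 4, 5, 11, 7, 8, 3, 10, 9]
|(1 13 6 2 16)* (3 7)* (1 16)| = |(16)(1 13 6 2)(3 7)| = 4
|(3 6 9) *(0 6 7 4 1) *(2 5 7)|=9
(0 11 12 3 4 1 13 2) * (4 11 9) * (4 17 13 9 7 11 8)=(0 7 11 12 3 8 4 1 9 17 13 2)=[7, 9, 0, 8, 1, 5, 6, 11, 4, 17, 10, 12, 3, 2, 14, 15, 16, 13]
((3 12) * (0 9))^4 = (12) = [0, 1, 2, 3, 4, 5, 6, 7, 8, 9, 10, 11, 12]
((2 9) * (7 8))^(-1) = (2 9)(7 8) = [0, 1, 9, 3, 4, 5, 6, 8, 7, 2]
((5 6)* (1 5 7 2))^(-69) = (1 5 6 7 2) = [0, 5, 1, 3, 4, 6, 7, 2]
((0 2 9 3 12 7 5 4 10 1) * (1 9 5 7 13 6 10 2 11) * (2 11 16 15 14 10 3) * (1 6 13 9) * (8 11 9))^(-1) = [1, 10, 9, 6, 5, 2, 11, 7, 12, 4, 14, 8, 3, 13, 15, 16, 0] = (0 1 10 14 15 16)(2 9 4 5)(3 6 11 8 12)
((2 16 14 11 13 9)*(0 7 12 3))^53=[7, 1, 9, 0, 4, 5, 6, 12, 8, 13, 10, 14, 3, 11, 16, 15, 2]=(0 7 12 3)(2 9 13 11 14 16)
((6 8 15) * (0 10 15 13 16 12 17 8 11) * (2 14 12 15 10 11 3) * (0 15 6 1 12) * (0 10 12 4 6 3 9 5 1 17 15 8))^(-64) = (0 10 16)(1 4 6 9 5)(2 8 15)(3 11 12)(13 17 14) = [10, 4, 8, 11, 6, 1, 9, 7, 15, 5, 16, 12, 3, 17, 13, 2, 0, 14]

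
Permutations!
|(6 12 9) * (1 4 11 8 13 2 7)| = 21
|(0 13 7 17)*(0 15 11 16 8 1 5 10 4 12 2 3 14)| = 16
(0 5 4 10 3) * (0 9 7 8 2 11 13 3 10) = [5, 1, 11, 9, 0, 4, 6, 8, 2, 7, 10, 13, 12, 3] = (0 5 4)(2 11 13 3 9 7 8)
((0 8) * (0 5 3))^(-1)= (0 3 5 8)= [3, 1, 2, 5, 4, 8, 6, 7, 0]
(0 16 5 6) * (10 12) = (0 16 5 6)(10 12) = [16, 1, 2, 3, 4, 6, 0, 7, 8, 9, 12, 11, 10, 13, 14, 15, 5]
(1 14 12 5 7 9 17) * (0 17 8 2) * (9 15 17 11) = (0 11 9 8 2)(1 14 12 5 7 15 17) = [11, 14, 0, 3, 4, 7, 6, 15, 2, 8, 10, 9, 5, 13, 12, 17, 16, 1]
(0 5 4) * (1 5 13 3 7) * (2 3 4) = [13, 5, 3, 7, 0, 2, 6, 1, 8, 9, 10, 11, 12, 4] = (0 13 4)(1 5 2 3 7)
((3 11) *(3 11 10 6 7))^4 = (11) = [0, 1, 2, 3, 4, 5, 6, 7, 8, 9, 10, 11]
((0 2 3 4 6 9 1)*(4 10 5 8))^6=[4, 8, 6, 9, 3, 0, 10, 7, 2, 5, 1]=(0 4 3 9 5)(1 8 2 6 10)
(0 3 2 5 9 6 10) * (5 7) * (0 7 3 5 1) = (0 5 9 6 10 7 1)(2 3) = [5, 0, 3, 2, 4, 9, 10, 1, 8, 6, 7]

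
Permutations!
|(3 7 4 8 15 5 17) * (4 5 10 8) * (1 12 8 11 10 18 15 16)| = 4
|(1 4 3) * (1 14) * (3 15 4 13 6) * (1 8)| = 6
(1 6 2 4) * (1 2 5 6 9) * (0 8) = [8, 9, 4, 3, 2, 6, 5, 7, 0, 1] = (0 8)(1 9)(2 4)(5 6)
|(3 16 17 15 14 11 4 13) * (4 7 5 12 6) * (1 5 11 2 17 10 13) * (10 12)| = |(1 5 10 13 3 16 12 6 4)(2 17 15 14)(7 11)| = 36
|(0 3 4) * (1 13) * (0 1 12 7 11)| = 8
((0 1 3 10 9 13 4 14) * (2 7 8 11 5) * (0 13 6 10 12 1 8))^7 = (0 8 11 5 2 7)(1 3 12)(4 14 13)(6 10 9) = [8, 3, 7, 12, 14, 2, 10, 0, 11, 6, 9, 5, 1, 4, 13]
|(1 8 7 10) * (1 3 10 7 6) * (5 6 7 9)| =|(1 8 7 9 5 6)(3 10)| =6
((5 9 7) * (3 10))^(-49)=[0, 1, 2, 10, 4, 7, 6, 9, 8, 5, 3]=(3 10)(5 7 9)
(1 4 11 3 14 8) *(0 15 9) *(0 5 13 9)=(0 15)(1 4 11 3 14 8)(5 13 9)=[15, 4, 2, 14, 11, 13, 6, 7, 1, 5, 10, 3, 12, 9, 8, 0]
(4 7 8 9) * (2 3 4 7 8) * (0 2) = [2, 1, 3, 4, 8, 5, 6, 0, 9, 7] = (0 2 3 4 8 9 7)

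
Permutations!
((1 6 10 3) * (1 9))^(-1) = (1 9 3 10 6) = [0, 9, 2, 10, 4, 5, 1, 7, 8, 3, 6]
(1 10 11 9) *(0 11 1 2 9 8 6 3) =[11, 10, 9, 0, 4, 5, 3, 7, 6, 2, 1, 8] =(0 11 8 6 3)(1 10)(2 9)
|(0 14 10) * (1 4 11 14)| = |(0 1 4 11 14 10)| = 6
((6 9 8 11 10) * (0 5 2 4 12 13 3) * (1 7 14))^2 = (0 2 12 3 5 4 13)(1 14 7)(6 8 10 9 11) = [2, 14, 12, 5, 13, 4, 8, 1, 10, 11, 9, 6, 3, 0, 7]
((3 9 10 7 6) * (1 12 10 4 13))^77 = (1 3 12 9 10 4 7 13 6) = [0, 3, 2, 12, 7, 5, 1, 13, 8, 10, 4, 11, 9, 6]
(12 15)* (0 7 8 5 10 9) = [7, 1, 2, 3, 4, 10, 6, 8, 5, 0, 9, 11, 15, 13, 14, 12] = (0 7 8 5 10 9)(12 15)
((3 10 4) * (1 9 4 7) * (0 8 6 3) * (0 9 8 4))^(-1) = (0 9 4)(1 7 10 3 6 8) = [9, 7, 2, 6, 0, 5, 8, 10, 1, 4, 3]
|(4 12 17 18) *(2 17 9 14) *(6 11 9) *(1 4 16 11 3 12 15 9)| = 30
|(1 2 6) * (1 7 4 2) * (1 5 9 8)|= |(1 5 9 8)(2 6 7 4)|= 4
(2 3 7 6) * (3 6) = (2 6)(3 7) = [0, 1, 6, 7, 4, 5, 2, 3]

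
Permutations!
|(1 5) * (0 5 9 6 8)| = |(0 5 1 9 6 8)| = 6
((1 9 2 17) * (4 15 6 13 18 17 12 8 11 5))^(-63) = [0, 2, 8, 3, 6, 15, 18, 7, 5, 12, 10, 4, 11, 17, 14, 13, 16, 9, 1] = (1 2 8 5 15 13 17 9 12 11 4 6 18)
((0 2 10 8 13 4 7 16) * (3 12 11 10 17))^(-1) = (0 16 7 4 13 8 10 11 12 3 17 2) = [16, 1, 0, 17, 13, 5, 6, 4, 10, 9, 11, 12, 3, 8, 14, 15, 7, 2]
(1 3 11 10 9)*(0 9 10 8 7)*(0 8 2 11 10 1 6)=[9, 3, 11, 10, 4, 5, 0, 8, 7, 6, 1, 2]=(0 9 6)(1 3 10)(2 11)(7 8)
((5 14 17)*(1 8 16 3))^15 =[0, 3, 2, 16, 4, 5, 6, 7, 1, 9, 10, 11, 12, 13, 14, 15, 8, 17] =(17)(1 3 16 8)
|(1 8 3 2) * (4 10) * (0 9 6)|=|(0 9 6)(1 8 3 2)(4 10)|=12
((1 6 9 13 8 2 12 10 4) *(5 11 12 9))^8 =(13)(1 6 5 11 12 10 4) =[0, 6, 2, 3, 1, 11, 5, 7, 8, 9, 4, 12, 10, 13]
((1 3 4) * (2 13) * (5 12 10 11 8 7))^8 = (13)(1 4 3)(5 10 8)(7 12 11) = [0, 4, 2, 1, 3, 10, 6, 12, 5, 9, 8, 7, 11, 13]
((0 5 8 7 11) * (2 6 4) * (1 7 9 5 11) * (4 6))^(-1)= (0 11)(1 7)(2 4)(5 9 8)= [11, 7, 4, 3, 2, 9, 6, 1, 5, 8, 10, 0]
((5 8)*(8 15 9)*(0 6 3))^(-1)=(0 3 6)(5 8 9 15)=[3, 1, 2, 6, 4, 8, 0, 7, 9, 15, 10, 11, 12, 13, 14, 5]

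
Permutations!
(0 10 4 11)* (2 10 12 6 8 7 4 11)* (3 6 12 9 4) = (12)(0 9 4 2 10 11)(3 6 8 7) = [9, 1, 10, 6, 2, 5, 8, 3, 7, 4, 11, 0, 12]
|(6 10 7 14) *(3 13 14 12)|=7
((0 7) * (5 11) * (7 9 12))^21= (0 9 12 7)(5 11)= [9, 1, 2, 3, 4, 11, 6, 0, 8, 12, 10, 5, 7]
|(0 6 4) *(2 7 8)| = 3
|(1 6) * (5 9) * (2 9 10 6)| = 6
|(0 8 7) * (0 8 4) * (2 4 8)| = 5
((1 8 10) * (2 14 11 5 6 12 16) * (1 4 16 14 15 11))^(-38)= (1 12 5 15 16 10)(2 4 8 14 6 11)= [0, 12, 4, 3, 8, 15, 11, 7, 14, 9, 1, 2, 5, 13, 6, 16, 10]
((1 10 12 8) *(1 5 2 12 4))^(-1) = [0, 4, 5, 3, 10, 8, 6, 7, 12, 9, 1, 11, 2] = (1 4 10)(2 5 8 12)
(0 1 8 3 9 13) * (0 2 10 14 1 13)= [13, 8, 10, 9, 4, 5, 6, 7, 3, 0, 14, 11, 12, 2, 1]= (0 13 2 10 14 1 8 3 9)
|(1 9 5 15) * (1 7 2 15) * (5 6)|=|(1 9 6 5)(2 15 7)|=12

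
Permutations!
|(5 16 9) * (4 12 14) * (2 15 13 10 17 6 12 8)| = |(2 15 13 10 17 6 12 14 4 8)(5 16 9)| = 30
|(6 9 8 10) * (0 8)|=|(0 8 10 6 9)|=5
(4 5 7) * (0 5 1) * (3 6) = (0 5 7 4 1)(3 6) = [5, 0, 2, 6, 1, 7, 3, 4]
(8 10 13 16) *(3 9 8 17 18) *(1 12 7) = (1 12 7)(3 9 8 10 13 16 17 18) = [0, 12, 2, 9, 4, 5, 6, 1, 10, 8, 13, 11, 7, 16, 14, 15, 17, 18, 3]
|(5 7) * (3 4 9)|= 6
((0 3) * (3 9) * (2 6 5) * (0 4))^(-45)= [4, 1, 2, 9, 3, 5, 6, 7, 8, 0]= (0 4 3 9)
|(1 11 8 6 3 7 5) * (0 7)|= 8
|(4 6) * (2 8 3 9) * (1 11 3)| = |(1 11 3 9 2 8)(4 6)| = 6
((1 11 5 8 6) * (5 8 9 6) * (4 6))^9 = [0, 8, 2, 3, 1, 4, 11, 7, 9, 6, 10, 5] = (1 8 9 6 11 5 4)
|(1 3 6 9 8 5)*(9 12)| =|(1 3 6 12 9 8 5)| =7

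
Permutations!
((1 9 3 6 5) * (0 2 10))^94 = (0 2 10)(1 5 6 3 9) = [2, 5, 10, 9, 4, 6, 3, 7, 8, 1, 0]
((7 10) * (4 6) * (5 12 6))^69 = (4 5 12 6)(7 10) = [0, 1, 2, 3, 5, 12, 4, 10, 8, 9, 7, 11, 6]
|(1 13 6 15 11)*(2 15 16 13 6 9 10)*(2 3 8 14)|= 12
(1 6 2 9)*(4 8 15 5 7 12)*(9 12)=(1 6 2 12 4 8 15 5 7 9)=[0, 6, 12, 3, 8, 7, 2, 9, 15, 1, 10, 11, 4, 13, 14, 5]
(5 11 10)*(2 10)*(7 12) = (2 10 5 11)(7 12) = [0, 1, 10, 3, 4, 11, 6, 12, 8, 9, 5, 2, 7]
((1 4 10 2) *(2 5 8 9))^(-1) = [0, 2, 9, 3, 1, 10, 6, 7, 5, 8, 4] = (1 2 9 8 5 10 4)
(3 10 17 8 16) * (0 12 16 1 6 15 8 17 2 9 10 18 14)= (0 12 16 3 18 14)(1 6 15 8)(2 9 10)= [12, 6, 9, 18, 4, 5, 15, 7, 1, 10, 2, 11, 16, 13, 0, 8, 3, 17, 14]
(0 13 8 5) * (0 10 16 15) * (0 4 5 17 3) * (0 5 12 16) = (0 13 8 17 3 5 10)(4 12 16 15) = [13, 1, 2, 5, 12, 10, 6, 7, 17, 9, 0, 11, 16, 8, 14, 4, 15, 3]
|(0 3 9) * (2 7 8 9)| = |(0 3 2 7 8 9)| = 6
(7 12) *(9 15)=(7 12)(9 15)=[0, 1, 2, 3, 4, 5, 6, 12, 8, 15, 10, 11, 7, 13, 14, 9]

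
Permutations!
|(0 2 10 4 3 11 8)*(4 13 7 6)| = |(0 2 10 13 7 6 4 3 11 8)| = 10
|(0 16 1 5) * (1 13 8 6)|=7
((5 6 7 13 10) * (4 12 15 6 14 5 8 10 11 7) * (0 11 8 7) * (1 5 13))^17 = (0 11)(1 13 7 14 10 5 8)(4 12 15 6) = [11, 13, 2, 3, 12, 8, 4, 14, 1, 9, 5, 0, 15, 7, 10, 6]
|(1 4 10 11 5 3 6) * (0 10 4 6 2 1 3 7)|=|(0 10 11 5 7)(1 6 3 2)|=20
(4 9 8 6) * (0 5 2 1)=(0 5 2 1)(4 9 8 6)=[5, 0, 1, 3, 9, 2, 4, 7, 6, 8]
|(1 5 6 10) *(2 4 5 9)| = |(1 9 2 4 5 6 10)| = 7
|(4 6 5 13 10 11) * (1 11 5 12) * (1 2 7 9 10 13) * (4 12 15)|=|(1 11 12 2 7 9 10 5)(4 6 15)|=24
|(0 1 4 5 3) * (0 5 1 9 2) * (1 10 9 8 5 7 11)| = 11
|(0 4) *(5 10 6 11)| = |(0 4)(5 10 6 11)| = 4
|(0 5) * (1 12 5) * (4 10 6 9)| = |(0 1 12 5)(4 10 6 9)| = 4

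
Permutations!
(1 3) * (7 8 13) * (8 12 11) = (1 3)(7 12 11 8 13) = [0, 3, 2, 1, 4, 5, 6, 12, 13, 9, 10, 8, 11, 7]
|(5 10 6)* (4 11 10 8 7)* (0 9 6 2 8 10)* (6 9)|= |(0 6 5 10 2 8 7 4 11)|= 9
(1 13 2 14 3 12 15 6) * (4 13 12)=[0, 12, 14, 4, 13, 5, 1, 7, 8, 9, 10, 11, 15, 2, 3, 6]=(1 12 15 6)(2 14 3 4 13)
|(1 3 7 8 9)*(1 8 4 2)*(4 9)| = 7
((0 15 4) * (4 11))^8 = [0, 1, 2, 3, 4, 5, 6, 7, 8, 9, 10, 11, 12, 13, 14, 15] = (15)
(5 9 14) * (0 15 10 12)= [15, 1, 2, 3, 4, 9, 6, 7, 8, 14, 12, 11, 0, 13, 5, 10]= (0 15 10 12)(5 9 14)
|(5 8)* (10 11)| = 2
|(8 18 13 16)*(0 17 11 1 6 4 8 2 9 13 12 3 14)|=44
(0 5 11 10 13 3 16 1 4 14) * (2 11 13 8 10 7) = [5, 4, 11, 16, 14, 13, 6, 2, 10, 9, 8, 7, 12, 3, 0, 15, 1] = (0 5 13 3 16 1 4 14)(2 11 7)(8 10)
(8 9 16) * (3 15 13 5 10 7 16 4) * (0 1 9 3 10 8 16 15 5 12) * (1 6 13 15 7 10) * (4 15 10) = (16)(0 6 13 12)(1 9 15 10 4)(3 5 8) = [6, 9, 2, 5, 1, 8, 13, 7, 3, 15, 4, 11, 0, 12, 14, 10, 16]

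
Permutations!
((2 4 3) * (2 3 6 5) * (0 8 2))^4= (0 6 2)(4 8 5)= [6, 1, 0, 3, 8, 4, 2, 7, 5]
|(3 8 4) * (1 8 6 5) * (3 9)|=|(1 8 4 9 3 6 5)|=7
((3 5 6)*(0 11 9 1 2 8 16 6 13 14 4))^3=[1, 16, 6, 14, 9, 4, 13, 7, 3, 8, 10, 2, 12, 0, 11, 15, 5]=(0 1 16 5 4 9 8 3 14 11 2 6 13)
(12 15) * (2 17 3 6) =(2 17 3 6)(12 15) =[0, 1, 17, 6, 4, 5, 2, 7, 8, 9, 10, 11, 15, 13, 14, 12, 16, 3]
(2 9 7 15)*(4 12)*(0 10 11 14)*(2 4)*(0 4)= [10, 1, 9, 3, 12, 5, 6, 15, 8, 7, 11, 14, 2, 13, 4, 0]= (0 10 11 14 4 12 2 9 7 15)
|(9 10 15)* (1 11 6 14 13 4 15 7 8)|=|(1 11 6 14 13 4 15 9 10 7 8)|=11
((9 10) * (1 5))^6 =[0, 1, 2, 3, 4, 5, 6, 7, 8, 9, 10] =(10)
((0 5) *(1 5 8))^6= (0 1)(5 8)= [1, 0, 2, 3, 4, 8, 6, 7, 5]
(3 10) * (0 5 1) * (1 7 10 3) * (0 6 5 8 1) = (0 8 1 6 5 7 10) = [8, 6, 2, 3, 4, 7, 5, 10, 1, 9, 0]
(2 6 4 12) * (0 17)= (0 17)(2 6 4 12)= [17, 1, 6, 3, 12, 5, 4, 7, 8, 9, 10, 11, 2, 13, 14, 15, 16, 0]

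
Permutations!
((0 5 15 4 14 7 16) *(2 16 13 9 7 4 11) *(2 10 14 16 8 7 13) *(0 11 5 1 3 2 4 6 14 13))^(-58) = [3, 2, 7, 8, 11, 5, 6, 16, 4, 1, 9, 13, 12, 0, 14, 15, 10] = (0 3 8 4 11 13)(1 2 7 16 10 9)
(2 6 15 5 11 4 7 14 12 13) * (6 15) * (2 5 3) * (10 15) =(2 10 15 3)(4 7 14 12 13 5 11) =[0, 1, 10, 2, 7, 11, 6, 14, 8, 9, 15, 4, 13, 5, 12, 3]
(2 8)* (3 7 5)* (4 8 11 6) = [0, 1, 11, 7, 8, 3, 4, 5, 2, 9, 10, 6] = (2 11 6 4 8)(3 7 5)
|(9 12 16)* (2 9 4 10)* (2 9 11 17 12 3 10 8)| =|(2 11 17 12 16 4 8)(3 10 9)| =21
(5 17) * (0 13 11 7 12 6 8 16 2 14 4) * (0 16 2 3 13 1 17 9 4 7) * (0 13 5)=(0 1 17)(2 14 7 12 6 8)(3 5 9 4 16)(11 13)=[1, 17, 14, 5, 16, 9, 8, 12, 2, 4, 10, 13, 6, 11, 7, 15, 3, 0]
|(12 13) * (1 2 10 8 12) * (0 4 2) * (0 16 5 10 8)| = 10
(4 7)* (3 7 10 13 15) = [0, 1, 2, 7, 10, 5, 6, 4, 8, 9, 13, 11, 12, 15, 14, 3] = (3 7 4 10 13 15)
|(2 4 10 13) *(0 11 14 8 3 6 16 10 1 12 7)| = |(0 11 14 8 3 6 16 10 13 2 4 1 12 7)| = 14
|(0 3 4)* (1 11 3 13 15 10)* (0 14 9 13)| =|(1 11 3 4 14 9 13 15 10)| =9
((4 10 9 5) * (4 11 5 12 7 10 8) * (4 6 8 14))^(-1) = (4 14)(5 11)(6 8)(7 12 9 10) = [0, 1, 2, 3, 14, 11, 8, 12, 6, 10, 7, 5, 9, 13, 4]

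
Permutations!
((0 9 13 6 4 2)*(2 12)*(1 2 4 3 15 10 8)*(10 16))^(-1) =(0 2 1 8 10 16 15 3 6 13 9)(4 12) =[2, 8, 1, 6, 12, 5, 13, 7, 10, 0, 16, 11, 4, 9, 14, 3, 15]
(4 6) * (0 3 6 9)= (0 3 6 4 9)= [3, 1, 2, 6, 9, 5, 4, 7, 8, 0]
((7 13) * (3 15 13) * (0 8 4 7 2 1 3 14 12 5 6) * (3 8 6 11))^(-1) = (0 6)(1 2 13 15 3 11 5 12 14 7 4 8) = [6, 2, 13, 11, 8, 12, 0, 4, 1, 9, 10, 5, 14, 15, 7, 3]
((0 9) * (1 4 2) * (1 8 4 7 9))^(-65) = (0 9 7 1)(2 8 4) = [9, 0, 8, 3, 2, 5, 6, 1, 4, 7]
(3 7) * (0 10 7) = (0 10 7 3) = [10, 1, 2, 0, 4, 5, 6, 3, 8, 9, 7]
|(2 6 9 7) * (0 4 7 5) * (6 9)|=|(0 4 7 2 9 5)|=6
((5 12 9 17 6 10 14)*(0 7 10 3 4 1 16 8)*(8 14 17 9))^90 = (0 8 12 5 14 16 1 4 3 6 17 10 7) = [8, 4, 2, 6, 3, 14, 17, 0, 12, 9, 7, 11, 5, 13, 16, 15, 1, 10]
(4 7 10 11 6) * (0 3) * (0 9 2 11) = [3, 1, 11, 9, 7, 5, 4, 10, 8, 2, 0, 6] = (0 3 9 2 11 6 4 7 10)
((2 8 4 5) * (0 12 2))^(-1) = [5, 1, 12, 3, 8, 4, 6, 7, 2, 9, 10, 11, 0] = (0 5 4 8 2 12)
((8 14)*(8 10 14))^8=(14)=[0, 1, 2, 3, 4, 5, 6, 7, 8, 9, 10, 11, 12, 13, 14]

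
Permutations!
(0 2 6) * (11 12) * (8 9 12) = [2, 1, 6, 3, 4, 5, 0, 7, 9, 12, 10, 8, 11] = (0 2 6)(8 9 12 11)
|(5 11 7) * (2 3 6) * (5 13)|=|(2 3 6)(5 11 7 13)|=12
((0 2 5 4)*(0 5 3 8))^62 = (0 3)(2 8) = [3, 1, 8, 0, 4, 5, 6, 7, 2]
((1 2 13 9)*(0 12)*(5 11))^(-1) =(0 12)(1 9 13 2)(5 11) =[12, 9, 1, 3, 4, 11, 6, 7, 8, 13, 10, 5, 0, 2]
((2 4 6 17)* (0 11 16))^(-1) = (0 16 11)(2 17 6 4) = [16, 1, 17, 3, 2, 5, 4, 7, 8, 9, 10, 0, 12, 13, 14, 15, 11, 6]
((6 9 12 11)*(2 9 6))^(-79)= [0, 1, 9, 3, 4, 5, 6, 7, 8, 12, 10, 2, 11]= (2 9 12 11)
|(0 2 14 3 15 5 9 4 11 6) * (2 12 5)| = 28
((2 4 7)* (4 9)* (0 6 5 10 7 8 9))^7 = [6, 1, 0, 3, 8, 10, 5, 2, 9, 4, 7] = (0 6 5 10 7 2)(4 8 9)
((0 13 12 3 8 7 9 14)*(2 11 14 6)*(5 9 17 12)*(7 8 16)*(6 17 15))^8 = (0 7 5 6 17 11 3)(2 12 14 16 13 15 9) = [7, 1, 12, 0, 4, 6, 17, 5, 8, 2, 10, 3, 14, 15, 16, 9, 13, 11]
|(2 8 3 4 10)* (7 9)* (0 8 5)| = 14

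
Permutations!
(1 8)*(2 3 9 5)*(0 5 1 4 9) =(0 5 2 3)(1 8 4 9) =[5, 8, 3, 0, 9, 2, 6, 7, 4, 1]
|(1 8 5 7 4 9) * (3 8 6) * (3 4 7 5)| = |(1 6 4 9)(3 8)| = 4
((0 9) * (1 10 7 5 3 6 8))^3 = (0 9)(1 5 8 7 6 10 3) = [9, 5, 2, 1, 4, 8, 10, 6, 7, 0, 3]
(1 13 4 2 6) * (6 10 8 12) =[0, 13, 10, 3, 2, 5, 1, 7, 12, 9, 8, 11, 6, 4] =(1 13 4 2 10 8 12 6)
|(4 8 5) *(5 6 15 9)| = |(4 8 6 15 9 5)| = 6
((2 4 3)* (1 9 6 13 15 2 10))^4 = [0, 15, 1, 6, 9, 5, 4, 7, 8, 2, 13, 11, 12, 3, 14, 10] = (1 15 10 13 3 6 4 9 2)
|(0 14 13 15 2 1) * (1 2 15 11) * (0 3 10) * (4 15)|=|(0 14 13 11 1 3 10)(4 15)|=14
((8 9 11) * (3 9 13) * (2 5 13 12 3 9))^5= (2 8 13 3 11 5 12 9)= [0, 1, 8, 11, 4, 12, 6, 7, 13, 2, 10, 5, 9, 3]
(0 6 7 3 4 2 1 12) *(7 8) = (0 6 8 7 3 4 2 1 12) = [6, 12, 1, 4, 2, 5, 8, 3, 7, 9, 10, 11, 0]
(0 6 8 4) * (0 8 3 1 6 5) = (0 5)(1 6 3)(4 8) = [5, 6, 2, 1, 8, 0, 3, 7, 4]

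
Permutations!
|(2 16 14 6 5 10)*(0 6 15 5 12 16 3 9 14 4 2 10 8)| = |(0 6 12 16 4 2 3 9 14 15 5 8)| = 12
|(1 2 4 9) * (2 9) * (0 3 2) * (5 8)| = 4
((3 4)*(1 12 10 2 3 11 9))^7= (1 9 11 4 3 2 10 12)= [0, 9, 10, 2, 3, 5, 6, 7, 8, 11, 12, 4, 1]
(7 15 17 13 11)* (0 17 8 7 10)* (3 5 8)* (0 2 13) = (0 17)(2 13 11 10)(3 5 8 7 15) = [17, 1, 13, 5, 4, 8, 6, 15, 7, 9, 2, 10, 12, 11, 14, 3, 16, 0]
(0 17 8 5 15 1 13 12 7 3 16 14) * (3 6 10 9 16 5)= (0 17 8 3 5 15 1 13 12 7 6 10 9 16 14)= [17, 13, 2, 5, 4, 15, 10, 6, 3, 16, 9, 11, 7, 12, 0, 1, 14, 8]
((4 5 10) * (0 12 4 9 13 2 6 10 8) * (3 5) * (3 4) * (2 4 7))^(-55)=[0, 1, 6, 3, 7, 5, 10, 2, 8, 13, 9, 11, 12, 4]=(2 6 10 9 13 4 7)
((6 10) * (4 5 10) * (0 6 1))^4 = (0 10 4)(1 5 6) = [10, 5, 2, 3, 0, 6, 1, 7, 8, 9, 4]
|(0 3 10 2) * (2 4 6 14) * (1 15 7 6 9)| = 11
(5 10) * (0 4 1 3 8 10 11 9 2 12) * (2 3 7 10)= (0 4 1 7 10 5 11 9 3 8 2 12)= [4, 7, 12, 8, 1, 11, 6, 10, 2, 3, 5, 9, 0]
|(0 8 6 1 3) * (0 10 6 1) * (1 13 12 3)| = 7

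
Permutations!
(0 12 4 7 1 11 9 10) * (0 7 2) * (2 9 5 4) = (0 12 2)(1 11 5 4 9 10 7) = [12, 11, 0, 3, 9, 4, 6, 1, 8, 10, 7, 5, 2]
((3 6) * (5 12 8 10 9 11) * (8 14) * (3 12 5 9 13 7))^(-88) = (14) = [0, 1, 2, 3, 4, 5, 6, 7, 8, 9, 10, 11, 12, 13, 14]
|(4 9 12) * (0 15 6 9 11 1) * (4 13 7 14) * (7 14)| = |(0 15 6 9 12 13 14 4 11 1)| = 10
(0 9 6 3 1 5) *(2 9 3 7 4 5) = (0 3 1 2 9 6 7 4 5) = [3, 2, 9, 1, 5, 0, 7, 4, 8, 6]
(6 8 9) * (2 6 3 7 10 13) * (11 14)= [0, 1, 6, 7, 4, 5, 8, 10, 9, 3, 13, 14, 12, 2, 11]= (2 6 8 9 3 7 10 13)(11 14)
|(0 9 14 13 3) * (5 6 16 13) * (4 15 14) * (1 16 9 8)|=6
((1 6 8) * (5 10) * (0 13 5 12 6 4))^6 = (0 8 10)(1 12 13)(4 6 5) = [8, 12, 2, 3, 6, 4, 5, 7, 10, 9, 0, 11, 13, 1]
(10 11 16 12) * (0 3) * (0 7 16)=[3, 1, 2, 7, 4, 5, 6, 16, 8, 9, 11, 0, 10, 13, 14, 15, 12]=(0 3 7 16 12 10 11)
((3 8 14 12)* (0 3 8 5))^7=(0 3 5)(8 14 12)=[3, 1, 2, 5, 4, 0, 6, 7, 14, 9, 10, 11, 8, 13, 12]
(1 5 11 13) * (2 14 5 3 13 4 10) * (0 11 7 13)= (0 11 4 10 2 14 5 7 13 1 3)= [11, 3, 14, 0, 10, 7, 6, 13, 8, 9, 2, 4, 12, 1, 5]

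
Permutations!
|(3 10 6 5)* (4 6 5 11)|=|(3 10 5)(4 6 11)|=3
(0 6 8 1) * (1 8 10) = (0 6 10 1) = [6, 0, 2, 3, 4, 5, 10, 7, 8, 9, 1]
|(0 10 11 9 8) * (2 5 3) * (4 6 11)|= 21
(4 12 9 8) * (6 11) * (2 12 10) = (2 12 9 8 4 10)(6 11) = [0, 1, 12, 3, 10, 5, 11, 7, 4, 8, 2, 6, 9]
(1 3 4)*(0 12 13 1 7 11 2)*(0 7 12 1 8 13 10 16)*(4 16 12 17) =(0 1 3 16)(2 7 11)(4 17)(8 13)(10 12) =[1, 3, 7, 16, 17, 5, 6, 11, 13, 9, 12, 2, 10, 8, 14, 15, 0, 4]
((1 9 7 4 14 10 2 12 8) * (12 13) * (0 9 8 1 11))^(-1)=[11, 12, 10, 3, 7, 5, 6, 9, 1, 0, 14, 8, 13, 2, 4]=(0 11 8 1 12 13 2 10 14 4 7 9)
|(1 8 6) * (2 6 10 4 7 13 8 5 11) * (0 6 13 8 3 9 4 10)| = 12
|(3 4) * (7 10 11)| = |(3 4)(7 10 11)| = 6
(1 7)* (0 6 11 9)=[6, 7, 2, 3, 4, 5, 11, 1, 8, 0, 10, 9]=(0 6 11 9)(1 7)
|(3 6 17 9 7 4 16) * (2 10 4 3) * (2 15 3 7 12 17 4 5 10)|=30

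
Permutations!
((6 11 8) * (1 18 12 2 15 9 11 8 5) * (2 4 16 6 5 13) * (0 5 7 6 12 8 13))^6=(0 6)(1 2)(5 13)(7 11)(8 9)(15 18)=[6, 2, 1, 3, 4, 13, 0, 11, 9, 8, 10, 7, 12, 5, 14, 18, 16, 17, 15]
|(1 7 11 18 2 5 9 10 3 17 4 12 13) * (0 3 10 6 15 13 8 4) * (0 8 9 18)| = |(0 3 17 8 4 12 9 6 15 13 1 7 11)(2 5 18)| = 39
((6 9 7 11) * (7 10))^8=(6 7 9 11 10)=[0, 1, 2, 3, 4, 5, 7, 9, 8, 11, 6, 10]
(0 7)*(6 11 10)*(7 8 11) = [8, 1, 2, 3, 4, 5, 7, 0, 11, 9, 6, 10] = (0 8 11 10 6 7)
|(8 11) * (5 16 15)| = |(5 16 15)(8 11)| = 6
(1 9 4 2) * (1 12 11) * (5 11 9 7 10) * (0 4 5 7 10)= (0 4 2 12 9 5 11 1 10 7)= [4, 10, 12, 3, 2, 11, 6, 0, 8, 5, 7, 1, 9]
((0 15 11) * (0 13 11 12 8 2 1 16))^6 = (0 16 1 2 8 12 15) = [16, 2, 8, 3, 4, 5, 6, 7, 12, 9, 10, 11, 15, 13, 14, 0, 1]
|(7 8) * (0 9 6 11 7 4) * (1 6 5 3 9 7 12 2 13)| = |(0 7 8 4)(1 6 11 12 2 13)(3 9 5)| = 12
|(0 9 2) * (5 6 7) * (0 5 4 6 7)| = |(0 9 2 5 7 4 6)| = 7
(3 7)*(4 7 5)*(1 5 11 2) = (1 5 4 7 3 11 2) = [0, 5, 1, 11, 7, 4, 6, 3, 8, 9, 10, 2]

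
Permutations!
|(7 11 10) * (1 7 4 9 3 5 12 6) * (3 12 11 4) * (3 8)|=30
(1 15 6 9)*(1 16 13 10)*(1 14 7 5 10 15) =(5 10 14 7)(6 9 16 13 15) =[0, 1, 2, 3, 4, 10, 9, 5, 8, 16, 14, 11, 12, 15, 7, 6, 13]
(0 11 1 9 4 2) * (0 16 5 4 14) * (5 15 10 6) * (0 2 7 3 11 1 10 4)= (0 1 9 14 2 16 15 4 7 3 11 10 6 5)= [1, 9, 16, 11, 7, 0, 5, 3, 8, 14, 6, 10, 12, 13, 2, 4, 15]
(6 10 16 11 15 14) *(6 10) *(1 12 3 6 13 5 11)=(1 12 3 6 13 5 11 15 14 10 16)=[0, 12, 2, 6, 4, 11, 13, 7, 8, 9, 16, 15, 3, 5, 10, 14, 1]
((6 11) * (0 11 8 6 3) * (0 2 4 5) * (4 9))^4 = (0 9 11 4 3 5 2) = [9, 1, 0, 5, 3, 2, 6, 7, 8, 11, 10, 4]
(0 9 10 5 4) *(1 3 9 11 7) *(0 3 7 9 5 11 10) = (0 10 11 9)(1 7)(3 5 4) = [10, 7, 2, 5, 3, 4, 6, 1, 8, 0, 11, 9]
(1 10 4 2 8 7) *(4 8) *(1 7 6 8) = (1 10)(2 4)(6 8) = [0, 10, 4, 3, 2, 5, 8, 7, 6, 9, 1]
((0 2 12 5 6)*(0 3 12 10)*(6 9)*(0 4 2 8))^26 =[0, 1, 4, 12, 10, 9, 3, 7, 8, 6, 2, 11, 5] =(2 4 10)(3 12 5 9 6)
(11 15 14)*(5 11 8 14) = (5 11 15)(8 14) = [0, 1, 2, 3, 4, 11, 6, 7, 14, 9, 10, 15, 12, 13, 8, 5]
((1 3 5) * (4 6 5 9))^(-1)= (1 5 6 4 9 3)= [0, 5, 2, 1, 9, 6, 4, 7, 8, 3]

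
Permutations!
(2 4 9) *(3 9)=[0, 1, 4, 9, 3, 5, 6, 7, 8, 2]=(2 4 3 9)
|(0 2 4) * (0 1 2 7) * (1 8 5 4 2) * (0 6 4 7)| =|(4 8 5 7 6)| =5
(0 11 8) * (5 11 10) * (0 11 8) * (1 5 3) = (0 10 3 1 5 8 11) = [10, 5, 2, 1, 4, 8, 6, 7, 11, 9, 3, 0]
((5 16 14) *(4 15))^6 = (16) = [0, 1, 2, 3, 4, 5, 6, 7, 8, 9, 10, 11, 12, 13, 14, 15, 16]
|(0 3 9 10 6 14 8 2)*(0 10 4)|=20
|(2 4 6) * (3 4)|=|(2 3 4 6)|=4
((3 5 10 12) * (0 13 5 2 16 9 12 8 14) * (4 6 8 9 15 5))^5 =(0 14 8 6 4 13)(2 9 15 3 10 16 12 5) =[14, 1, 9, 10, 13, 2, 4, 7, 6, 15, 16, 11, 5, 0, 8, 3, 12]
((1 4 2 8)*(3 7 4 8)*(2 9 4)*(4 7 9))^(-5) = (1 8)(2 7 9 3) = [0, 8, 7, 2, 4, 5, 6, 9, 1, 3]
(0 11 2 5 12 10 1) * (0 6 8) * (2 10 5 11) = (0 2 11 10 1 6 8)(5 12) = [2, 6, 11, 3, 4, 12, 8, 7, 0, 9, 1, 10, 5]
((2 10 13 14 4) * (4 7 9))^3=(2 14 4 13 9 10 7)=[0, 1, 14, 3, 13, 5, 6, 2, 8, 10, 7, 11, 12, 9, 4]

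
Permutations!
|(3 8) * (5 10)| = 2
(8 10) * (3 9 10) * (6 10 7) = [0, 1, 2, 9, 4, 5, 10, 6, 3, 7, 8] = (3 9 7 6 10 8)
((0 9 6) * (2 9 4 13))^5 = (0 6 9 2 13 4) = [6, 1, 13, 3, 0, 5, 9, 7, 8, 2, 10, 11, 12, 4]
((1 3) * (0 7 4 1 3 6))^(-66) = [6, 4, 2, 3, 7, 5, 1, 0] = (0 6 1 4 7)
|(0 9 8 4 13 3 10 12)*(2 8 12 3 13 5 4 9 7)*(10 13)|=|(0 7 2 8 9 12)(3 13 10)(4 5)|=6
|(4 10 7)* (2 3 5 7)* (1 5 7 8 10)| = |(1 5 8 10 2 3 7 4)| = 8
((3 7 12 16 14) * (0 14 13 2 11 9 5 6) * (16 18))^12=[6, 1, 13, 14, 4, 9, 5, 3, 8, 11, 10, 2, 7, 16, 0, 15, 18, 17, 12]=(0 6 5 9 11 2 13 16 18 12 7 3 14)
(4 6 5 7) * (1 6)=[0, 6, 2, 3, 1, 7, 5, 4]=(1 6 5 7 4)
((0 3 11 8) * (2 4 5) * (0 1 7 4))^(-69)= (0 8 4)(1 5 3)(2 11 7)= [8, 5, 11, 1, 0, 3, 6, 2, 4, 9, 10, 7]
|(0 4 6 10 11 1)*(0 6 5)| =|(0 4 5)(1 6 10 11)| =12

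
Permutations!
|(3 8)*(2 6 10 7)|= |(2 6 10 7)(3 8)|= 4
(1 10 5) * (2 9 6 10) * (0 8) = (0 8)(1 2 9 6 10 5) = [8, 2, 9, 3, 4, 1, 10, 7, 0, 6, 5]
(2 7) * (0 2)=(0 2 7)=[2, 1, 7, 3, 4, 5, 6, 0]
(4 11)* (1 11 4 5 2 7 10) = (1 11 5 2 7 10) = [0, 11, 7, 3, 4, 2, 6, 10, 8, 9, 1, 5]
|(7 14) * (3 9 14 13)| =5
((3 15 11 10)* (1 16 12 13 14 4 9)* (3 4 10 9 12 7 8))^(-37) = (1 8 11 16 3 9 7 15)(4 14 12 10 13) = [0, 8, 2, 9, 14, 5, 6, 15, 11, 7, 13, 16, 10, 4, 12, 1, 3]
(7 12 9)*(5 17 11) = [0, 1, 2, 3, 4, 17, 6, 12, 8, 7, 10, 5, 9, 13, 14, 15, 16, 11] = (5 17 11)(7 12 9)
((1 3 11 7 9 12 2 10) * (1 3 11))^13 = (1 2 7 3 12 11 10 9) = [0, 2, 7, 12, 4, 5, 6, 3, 8, 1, 9, 10, 11]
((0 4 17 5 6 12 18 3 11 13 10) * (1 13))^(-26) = (0 13 11 18 6 17)(1 3 12 5 4 10) = [13, 3, 2, 12, 10, 4, 17, 7, 8, 9, 1, 18, 5, 11, 14, 15, 16, 0, 6]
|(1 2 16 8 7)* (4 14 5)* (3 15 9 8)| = |(1 2 16 3 15 9 8 7)(4 14 5)| = 24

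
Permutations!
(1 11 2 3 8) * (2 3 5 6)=(1 11 3 8)(2 5 6)=[0, 11, 5, 8, 4, 6, 2, 7, 1, 9, 10, 3]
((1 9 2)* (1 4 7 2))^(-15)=(1 9)=[0, 9, 2, 3, 4, 5, 6, 7, 8, 1]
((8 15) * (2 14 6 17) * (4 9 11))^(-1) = (2 17 6 14)(4 11 9)(8 15) = [0, 1, 17, 3, 11, 5, 14, 7, 15, 4, 10, 9, 12, 13, 2, 8, 16, 6]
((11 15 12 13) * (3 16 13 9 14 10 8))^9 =(3 8 10 14 9 12 15 11 13 16) =[0, 1, 2, 8, 4, 5, 6, 7, 10, 12, 14, 13, 15, 16, 9, 11, 3]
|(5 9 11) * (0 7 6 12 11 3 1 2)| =10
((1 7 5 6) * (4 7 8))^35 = (1 6 5 7 4 8) = [0, 6, 2, 3, 8, 7, 5, 4, 1]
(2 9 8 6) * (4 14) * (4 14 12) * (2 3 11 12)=(14)(2 9 8 6 3 11 12 4)=[0, 1, 9, 11, 2, 5, 3, 7, 6, 8, 10, 12, 4, 13, 14]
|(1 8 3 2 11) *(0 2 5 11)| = |(0 2)(1 8 3 5 11)| = 10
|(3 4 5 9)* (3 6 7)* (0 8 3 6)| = |(0 8 3 4 5 9)(6 7)| = 6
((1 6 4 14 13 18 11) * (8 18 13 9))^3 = (1 14 18 6 9 11 4 8) = [0, 14, 2, 3, 8, 5, 9, 7, 1, 11, 10, 4, 12, 13, 18, 15, 16, 17, 6]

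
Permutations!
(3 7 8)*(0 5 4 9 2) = (0 5 4 9 2)(3 7 8) = [5, 1, 0, 7, 9, 4, 6, 8, 3, 2]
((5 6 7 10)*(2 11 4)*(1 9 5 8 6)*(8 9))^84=(11)=[0, 1, 2, 3, 4, 5, 6, 7, 8, 9, 10, 11]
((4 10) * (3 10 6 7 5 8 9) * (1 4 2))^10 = [0, 1, 2, 3, 4, 5, 6, 7, 8, 9, 10] = (10)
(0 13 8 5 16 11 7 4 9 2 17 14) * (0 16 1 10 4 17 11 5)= [13, 10, 11, 3, 9, 1, 6, 17, 0, 2, 4, 7, 12, 8, 16, 15, 5, 14]= (0 13 8)(1 10 4 9 2 11 7 17 14 16 5)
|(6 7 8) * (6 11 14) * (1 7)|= 6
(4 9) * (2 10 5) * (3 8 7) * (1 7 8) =(1 7 3)(2 10 5)(4 9) =[0, 7, 10, 1, 9, 2, 6, 3, 8, 4, 5]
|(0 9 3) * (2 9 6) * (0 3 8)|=|(0 6 2 9 8)|=5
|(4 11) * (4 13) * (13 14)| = 4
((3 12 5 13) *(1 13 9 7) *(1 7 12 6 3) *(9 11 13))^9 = (1 5)(3 6)(9 11)(12 13) = [0, 5, 2, 6, 4, 1, 3, 7, 8, 11, 10, 9, 13, 12]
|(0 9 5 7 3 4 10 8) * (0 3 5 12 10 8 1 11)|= 6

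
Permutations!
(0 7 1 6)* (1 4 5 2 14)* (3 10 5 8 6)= (0 7 4 8 6)(1 3 10 5 2 14)= [7, 3, 14, 10, 8, 2, 0, 4, 6, 9, 5, 11, 12, 13, 1]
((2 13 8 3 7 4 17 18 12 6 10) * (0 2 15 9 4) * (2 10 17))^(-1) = (0 7 3 8 13 2 4 9 15 10)(6 12 18 17) = [7, 1, 4, 8, 9, 5, 12, 3, 13, 15, 0, 11, 18, 2, 14, 10, 16, 6, 17]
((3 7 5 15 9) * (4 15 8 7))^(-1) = [0, 1, 2, 9, 3, 7, 6, 8, 5, 15, 10, 11, 12, 13, 14, 4] = (3 9 15 4)(5 7 8)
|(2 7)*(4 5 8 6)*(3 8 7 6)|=10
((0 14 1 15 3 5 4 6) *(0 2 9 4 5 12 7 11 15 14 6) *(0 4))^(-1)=(0 9 2 6)(1 14)(3 15 11 7 12)=[9, 14, 6, 15, 4, 5, 0, 12, 8, 2, 10, 7, 3, 13, 1, 11]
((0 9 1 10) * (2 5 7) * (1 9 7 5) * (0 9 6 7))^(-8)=(1 7 9)(2 6 10)=[0, 7, 6, 3, 4, 5, 10, 9, 8, 1, 2]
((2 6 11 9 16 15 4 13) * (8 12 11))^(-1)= (2 13 4 15 16 9 11 12 8 6)= [0, 1, 13, 3, 15, 5, 2, 7, 6, 11, 10, 12, 8, 4, 14, 16, 9]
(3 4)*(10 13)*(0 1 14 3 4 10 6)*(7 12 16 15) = (0 1 14 3 10 13 6)(7 12 16 15) = [1, 14, 2, 10, 4, 5, 0, 12, 8, 9, 13, 11, 16, 6, 3, 7, 15]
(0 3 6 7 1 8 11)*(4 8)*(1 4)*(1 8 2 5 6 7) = (0 3 7 4 2 5 6 1 8 11) = [3, 8, 5, 7, 2, 6, 1, 4, 11, 9, 10, 0]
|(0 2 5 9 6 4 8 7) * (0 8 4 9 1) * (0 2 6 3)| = 12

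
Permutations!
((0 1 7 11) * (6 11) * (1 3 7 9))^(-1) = (0 11 6 7 3)(1 9) = [11, 9, 2, 0, 4, 5, 7, 3, 8, 1, 10, 6]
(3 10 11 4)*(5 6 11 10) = (3 5 6 11 4) = [0, 1, 2, 5, 3, 6, 11, 7, 8, 9, 10, 4]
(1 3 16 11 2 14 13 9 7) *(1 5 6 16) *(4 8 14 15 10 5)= (1 3)(2 15 10 5 6 16 11)(4 8 14 13 9 7)= [0, 3, 15, 1, 8, 6, 16, 4, 14, 7, 5, 2, 12, 9, 13, 10, 11]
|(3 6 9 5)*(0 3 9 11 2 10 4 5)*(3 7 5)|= 12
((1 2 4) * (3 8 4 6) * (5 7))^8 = (1 6 8)(2 3 4) = [0, 6, 3, 4, 2, 5, 8, 7, 1]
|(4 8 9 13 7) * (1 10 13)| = |(1 10 13 7 4 8 9)| = 7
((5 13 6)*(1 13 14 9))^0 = (14) = [0, 1, 2, 3, 4, 5, 6, 7, 8, 9, 10, 11, 12, 13, 14]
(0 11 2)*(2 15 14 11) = (0 2)(11 15 14) = [2, 1, 0, 3, 4, 5, 6, 7, 8, 9, 10, 15, 12, 13, 11, 14]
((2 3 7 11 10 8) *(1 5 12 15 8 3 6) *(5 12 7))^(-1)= (1 6 2 8 15 12)(3 10 11 7 5)= [0, 6, 8, 10, 4, 3, 2, 5, 15, 9, 11, 7, 1, 13, 14, 12]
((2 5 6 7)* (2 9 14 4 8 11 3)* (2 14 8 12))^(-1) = (2 12 4 14 3 11 8 9 7 6 5) = [0, 1, 12, 11, 14, 2, 5, 6, 9, 7, 10, 8, 4, 13, 3]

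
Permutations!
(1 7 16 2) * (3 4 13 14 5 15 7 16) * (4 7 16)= [0, 4, 1, 7, 13, 15, 6, 3, 8, 9, 10, 11, 12, 14, 5, 16, 2]= (1 4 13 14 5 15 16 2)(3 7)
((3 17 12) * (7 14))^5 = (3 12 17)(7 14) = [0, 1, 2, 12, 4, 5, 6, 14, 8, 9, 10, 11, 17, 13, 7, 15, 16, 3]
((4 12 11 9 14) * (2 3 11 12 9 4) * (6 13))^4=(2 9 11)(3 14 4)=[0, 1, 9, 14, 3, 5, 6, 7, 8, 11, 10, 2, 12, 13, 4]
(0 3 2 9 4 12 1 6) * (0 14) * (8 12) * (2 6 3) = (0 2 9 4 8 12 1 3 6 14) = [2, 3, 9, 6, 8, 5, 14, 7, 12, 4, 10, 11, 1, 13, 0]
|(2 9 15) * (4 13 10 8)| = |(2 9 15)(4 13 10 8)| = 12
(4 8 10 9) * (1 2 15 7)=(1 2 15 7)(4 8 10 9)=[0, 2, 15, 3, 8, 5, 6, 1, 10, 4, 9, 11, 12, 13, 14, 7]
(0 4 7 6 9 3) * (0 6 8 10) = (0 4 7 8 10)(3 6 9) = [4, 1, 2, 6, 7, 5, 9, 8, 10, 3, 0]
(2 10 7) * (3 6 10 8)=(2 8 3 6 10 7)=[0, 1, 8, 6, 4, 5, 10, 2, 3, 9, 7]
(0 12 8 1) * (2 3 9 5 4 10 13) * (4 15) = (0 12 8 1)(2 3 9 5 15 4 10 13) = [12, 0, 3, 9, 10, 15, 6, 7, 1, 5, 13, 11, 8, 2, 14, 4]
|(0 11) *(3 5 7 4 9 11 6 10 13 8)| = |(0 6 10 13 8 3 5 7 4 9 11)| = 11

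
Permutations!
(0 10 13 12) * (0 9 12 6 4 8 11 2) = [10, 1, 0, 3, 8, 5, 4, 7, 11, 12, 13, 2, 9, 6] = (0 10 13 6 4 8 11 2)(9 12)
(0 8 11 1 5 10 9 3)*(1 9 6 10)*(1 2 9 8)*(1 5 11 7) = (0 5 2 9 3)(1 11 8 7)(6 10) = [5, 11, 9, 0, 4, 2, 10, 1, 7, 3, 6, 8]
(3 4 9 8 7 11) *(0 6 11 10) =[6, 1, 2, 4, 9, 5, 11, 10, 7, 8, 0, 3] =(0 6 11 3 4 9 8 7 10)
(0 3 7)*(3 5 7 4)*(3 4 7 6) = (0 5 6 3 7) = [5, 1, 2, 7, 4, 6, 3, 0]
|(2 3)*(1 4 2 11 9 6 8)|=8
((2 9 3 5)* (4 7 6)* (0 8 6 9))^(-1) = (0 2 5 3 9 7 4 6 8) = [2, 1, 5, 9, 6, 3, 8, 4, 0, 7]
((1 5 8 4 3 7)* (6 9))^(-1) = (1 7 3 4 8 5)(6 9) = [0, 7, 2, 4, 8, 1, 9, 3, 5, 6]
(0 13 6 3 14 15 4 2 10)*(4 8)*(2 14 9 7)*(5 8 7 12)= (0 13 6 3 9 12 5 8 4 14 15 7 2 10)= [13, 1, 10, 9, 14, 8, 3, 2, 4, 12, 0, 11, 5, 6, 15, 7]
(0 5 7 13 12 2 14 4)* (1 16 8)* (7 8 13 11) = (0 5 8 1 16 13 12 2 14 4)(7 11) = [5, 16, 14, 3, 0, 8, 6, 11, 1, 9, 10, 7, 2, 12, 4, 15, 13]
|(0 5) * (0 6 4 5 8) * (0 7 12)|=12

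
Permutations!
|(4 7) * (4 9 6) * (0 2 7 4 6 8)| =|(0 2 7 9 8)| =5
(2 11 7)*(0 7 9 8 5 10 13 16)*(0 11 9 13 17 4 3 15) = [7, 1, 9, 15, 3, 10, 6, 2, 5, 8, 17, 13, 12, 16, 14, 0, 11, 4] = (0 7 2 9 8 5 10 17 4 3 15)(11 13 16)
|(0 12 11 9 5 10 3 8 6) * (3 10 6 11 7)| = 9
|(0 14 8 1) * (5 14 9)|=6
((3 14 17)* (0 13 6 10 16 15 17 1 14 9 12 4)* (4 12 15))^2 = (0 6 16)(3 15)(4 13 10)(9 17) = [6, 1, 2, 15, 13, 5, 16, 7, 8, 17, 4, 11, 12, 10, 14, 3, 0, 9]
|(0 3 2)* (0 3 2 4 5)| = 5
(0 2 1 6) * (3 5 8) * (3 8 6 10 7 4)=(0 2 1 10 7 4 3 5 6)=[2, 10, 1, 5, 3, 6, 0, 4, 8, 9, 7]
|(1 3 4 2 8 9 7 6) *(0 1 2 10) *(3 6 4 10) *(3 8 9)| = 10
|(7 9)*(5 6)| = 2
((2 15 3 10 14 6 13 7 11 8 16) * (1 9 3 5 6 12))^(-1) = (1 12 14 10 3 9)(2 16 8 11 7 13 6 5 15) = [0, 12, 16, 9, 4, 15, 5, 13, 11, 1, 3, 7, 14, 6, 10, 2, 8]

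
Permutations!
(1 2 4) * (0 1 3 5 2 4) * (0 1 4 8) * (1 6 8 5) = [4, 5, 6, 1, 3, 2, 8, 7, 0] = (0 4 3 1 5 2 6 8)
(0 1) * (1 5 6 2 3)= (0 5 6 2 3 1)= [5, 0, 3, 1, 4, 6, 2]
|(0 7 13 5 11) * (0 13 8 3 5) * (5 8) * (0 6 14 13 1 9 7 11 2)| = |(0 11 1 9 7 5 2)(3 8)(6 14 13)| = 42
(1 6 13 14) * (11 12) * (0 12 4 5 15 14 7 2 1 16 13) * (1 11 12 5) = (0 5 15 14 16 13 7 2 11 4 1 6) = [5, 6, 11, 3, 1, 15, 0, 2, 8, 9, 10, 4, 12, 7, 16, 14, 13]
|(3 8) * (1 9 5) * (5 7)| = |(1 9 7 5)(3 8)| = 4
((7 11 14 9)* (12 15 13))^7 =(7 9 14 11)(12 15 13) =[0, 1, 2, 3, 4, 5, 6, 9, 8, 14, 10, 7, 15, 12, 11, 13]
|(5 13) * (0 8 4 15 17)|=|(0 8 4 15 17)(5 13)|=10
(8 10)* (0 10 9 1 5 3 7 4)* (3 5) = (0 10 8 9 1 3 7 4) = [10, 3, 2, 7, 0, 5, 6, 4, 9, 1, 8]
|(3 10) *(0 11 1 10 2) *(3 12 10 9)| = |(0 11 1 9 3 2)(10 12)| = 6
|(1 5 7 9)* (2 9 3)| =6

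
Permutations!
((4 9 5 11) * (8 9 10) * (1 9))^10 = (1 11 8 5 10 9 4) = [0, 11, 2, 3, 1, 10, 6, 7, 5, 4, 9, 8]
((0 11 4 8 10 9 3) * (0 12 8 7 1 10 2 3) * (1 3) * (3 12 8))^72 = (0 8 11 2 4 1 7 10 12 9 3) = [8, 7, 4, 0, 1, 5, 6, 10, 11, 3, 12, 2, 9]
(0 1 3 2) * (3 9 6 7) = (0 1 9 6 7 3 2) = [1, 9, 0, 2, 4, 5, 7, 3, 8, 6]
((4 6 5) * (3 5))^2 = (3 4)(5 6) = [0, 1, 2, 4, 3, 6, 5]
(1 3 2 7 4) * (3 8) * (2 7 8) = (1 2 8 3 7 4) = [0, 2, 8, 7, 1, 5, 6, 4, 3]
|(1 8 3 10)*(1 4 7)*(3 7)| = |(1 8 7)(3 10 4)| = 3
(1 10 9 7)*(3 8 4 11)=(1 10 9 7)(3 8 4 11)=[0, 10, 2, 8, 11, 5, 6, 1, 4, 7, 9, 3]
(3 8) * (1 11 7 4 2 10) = [0, 11, 10, 8, 2, 5, 6, 4, 3, 9, 1, 7] = (1 11 7 4 2 10)(3 8)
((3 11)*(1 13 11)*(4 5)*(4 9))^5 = (1 13 11 3)(4 9 5) = [0, 13, 2, 1, 9, 4, 6, 7, 8, 5, 10, 3, 12, 11]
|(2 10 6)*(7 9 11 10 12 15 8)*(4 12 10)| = |(2 10 6)(4 12 15 8 7 9 11)| = 21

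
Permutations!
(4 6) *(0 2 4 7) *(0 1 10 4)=[2, 10, 0, 3, 6, 5, 7, 1, 8, 9, 4]=(0 2)(1 10 4 6 7)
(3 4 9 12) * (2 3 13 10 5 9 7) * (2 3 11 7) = (2 11 7 3 4)(5 9 12 13 10) = [0, 1, 11, 4, 2, 9, 6, 3, 8, 12, 5, 7, 13, 10]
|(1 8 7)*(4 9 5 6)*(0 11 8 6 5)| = 8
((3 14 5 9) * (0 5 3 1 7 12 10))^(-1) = (0 10 12 7 1 9 5)(3 14) = [10, 9, 2, 14, 4, 0, 6, 1, 8, 5, 12, 11, 7, 13, 3]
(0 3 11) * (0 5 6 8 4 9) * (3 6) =(0 6 8 4 9)(3 11 5) =[6, 1, 2, 11, 9, 3, 8, 7, 4, 0, 10, 5]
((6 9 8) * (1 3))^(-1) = [0, 3, 2, 1, 4, 5, 8, 7, 9, 6] = (1 3)(6 8 9)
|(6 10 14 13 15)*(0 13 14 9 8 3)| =8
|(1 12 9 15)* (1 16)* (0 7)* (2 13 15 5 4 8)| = |(0 7)(1 12 9 5 4 8 2 13 15 16)| = 10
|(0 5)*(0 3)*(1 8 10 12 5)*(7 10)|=|(0 1 8 7 10 12 5 3)|=8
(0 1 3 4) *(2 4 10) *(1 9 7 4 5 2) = [9, 3, 5, 10, 0, 2, 6, 4, 8, 7, 1] = (0 9 7 4)(1 3 10)(2 5)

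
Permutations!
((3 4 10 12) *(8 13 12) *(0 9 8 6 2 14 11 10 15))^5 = (0 3 8 15 12 9 4 13) = [3, 1, 2, 8, 13, 5, 6, 7, 15, 4, 10, 11, 9, 0, 14, 12]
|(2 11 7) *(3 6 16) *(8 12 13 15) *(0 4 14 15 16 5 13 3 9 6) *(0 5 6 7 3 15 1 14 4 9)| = |(0 9 7 2 11 3 5 13 16)(1 14)(8 12 15)| = 18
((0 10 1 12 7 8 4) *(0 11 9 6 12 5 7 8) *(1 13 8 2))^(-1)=(0 7 5 1 2 12 6 9 11 4 8 13 10)=[7, 2, 12, 3, 8, 1, 9, 5, 13, 11, 0, 4, 6, 10]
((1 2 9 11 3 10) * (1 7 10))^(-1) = (1 3 11 9 2)(7 10) = [0, 3, 1, 11, 4, 5, 6, 10, 8, 2, 7, 9]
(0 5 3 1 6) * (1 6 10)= (0 5 3 6)(1 10)= [5, 10, 2, 6, 4, 3, 0, 7, 8, 9, 1]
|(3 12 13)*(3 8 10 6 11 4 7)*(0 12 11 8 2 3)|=|(0 12 13 2 3 11 4 7)(6 8 10)|=24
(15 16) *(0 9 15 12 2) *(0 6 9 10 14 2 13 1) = (0 10 14 2 6 9 15 16 12 13 1) = [10, 0, 6, 3, 4, 5, 9, 7, 8, 15, 14, 11, 13, 1, 2, 16, 12]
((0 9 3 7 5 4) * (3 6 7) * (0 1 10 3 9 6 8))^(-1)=(0 8 9 3 10 1 4 5 7 6)=[8, 4, 2, 10, 5, 7, 0, 6, 9, 3, 1]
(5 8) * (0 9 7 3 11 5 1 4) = (0 9 7 3 11 5 8 1 4) = [9, 4, 2, 11, 0, 8, 6, 3, 1, 7, 10, 5]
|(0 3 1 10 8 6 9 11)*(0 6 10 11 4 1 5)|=30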